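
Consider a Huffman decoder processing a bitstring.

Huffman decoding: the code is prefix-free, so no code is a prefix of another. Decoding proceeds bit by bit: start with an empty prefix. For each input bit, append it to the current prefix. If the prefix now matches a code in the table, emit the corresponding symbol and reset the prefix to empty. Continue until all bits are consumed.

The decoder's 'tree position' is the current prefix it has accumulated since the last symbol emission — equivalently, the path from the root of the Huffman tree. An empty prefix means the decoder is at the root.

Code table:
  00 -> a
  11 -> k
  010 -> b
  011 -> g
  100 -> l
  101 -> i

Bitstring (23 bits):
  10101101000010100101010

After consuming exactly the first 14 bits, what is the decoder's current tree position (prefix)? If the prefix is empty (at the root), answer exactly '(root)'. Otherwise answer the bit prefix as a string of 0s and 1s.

Answer: (root)

Derivation:
Bit 0: prefix='1' (no match yet)
Bit 1: prefix='10' (no match yet)
Bit 2: prefix='101' -> emit 'i', reset
Bit 3: prefix='0' (no match yet)
Bit 4: prefix='01' (no match yet)
Bit 5: prefix='011' -> emit 'g', reset
Bit 6: prefix='0' (no match yet)
Bit 7: prefix='01' (no match yet)
Bit 8: prefix='010' -> emit 'b', reset
Bit 9: prefix='0' (no match yet)
Bit 10: prefix='00' -> emit 'a', reset
Bit 11: prefix='0' (no match yet)
Bit 12: prefix='01' (no match yet)
Bit 13: prefix='010' -> emit 'b', reset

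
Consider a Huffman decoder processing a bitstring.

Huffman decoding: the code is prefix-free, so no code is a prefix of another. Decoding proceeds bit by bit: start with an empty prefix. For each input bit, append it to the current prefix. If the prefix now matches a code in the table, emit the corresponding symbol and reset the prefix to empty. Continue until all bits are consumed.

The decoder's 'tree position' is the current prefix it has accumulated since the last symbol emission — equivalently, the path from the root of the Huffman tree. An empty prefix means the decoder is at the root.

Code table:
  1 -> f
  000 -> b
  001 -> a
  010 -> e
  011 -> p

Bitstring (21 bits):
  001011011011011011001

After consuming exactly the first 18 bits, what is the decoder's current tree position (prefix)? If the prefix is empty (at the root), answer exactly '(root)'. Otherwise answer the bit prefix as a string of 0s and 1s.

Answer: (root)

Derivation:
Bit 0: prefix='0' (no match yet)
Bit 1: prefix='00' (no match yet)
Bit 2: prefix='001' -> emit 'a', reset
Bit 3: prefix='0' (no match yet)
Bit 4: prefix='01' (no match yet)
Bit 5: prefix='011' -> emit 'p', reset
Bit 6: prefix='0' (no match yet)
Bit 7: prefix='01' (no match yet)
Bit 8: prefix='011' -> emit 'p', reset
Bit 9: prefix='0' (no match yet)
Bit 10: prefix='01' (no match yet)
Bit 11: prefix='011' -> emit 'p', reset
Bit 12: prefix='0' (no match yet)
Bit 13: prefix='01' (no match yet)
Bit 14: prefix='011' -> emit 'p', reset
Bit 15: prefix='0' (no match yet)
Bit 16: prefix='01' (no match yet)
Bit 17: prefix='011' -> emit 'p', reset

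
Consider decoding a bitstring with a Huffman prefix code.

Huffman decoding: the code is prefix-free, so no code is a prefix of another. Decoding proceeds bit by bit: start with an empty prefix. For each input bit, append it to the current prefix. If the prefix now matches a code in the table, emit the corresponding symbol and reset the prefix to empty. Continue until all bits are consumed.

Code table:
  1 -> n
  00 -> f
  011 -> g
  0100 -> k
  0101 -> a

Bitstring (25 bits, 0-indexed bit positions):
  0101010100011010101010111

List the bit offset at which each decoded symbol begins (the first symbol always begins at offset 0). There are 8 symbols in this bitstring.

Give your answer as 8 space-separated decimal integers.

Bit 0: prefix='0' (no match yet)
Bit 1: prefix='01' (no match yet)
Bit 2: prefix='010' (no match yet)
Bit 3: prefix='0101' -> emit 'a', reset
Bit 4: prefix='0' (no match yet)
Bit 5: prefix='01' (no match yet)
Bit 6: prefix='010' (no match yet)
Bit 7: prefix='0101' -> emit 'a', reset
Bit 8: prefix='0' (no match yet)
Bit 9: prefix='00' -> emit 'f', reset
Bit 10: prefix='0' (no match yet)
Bit 11: prefix='01' (no match yet)
Bit 12: prefix='011' -> emit 'g', reset
Bit 13: prefix='0' (no match yet)
Bit 14: prefix='01' (no match yet)
Bit 15: prefix='010' (no match yet)
Bit 16: prefix='0101' -> emit 'a', reset
Bit 17: prefix='0' (no match yet)
Bit 18: prefix='01' (no match yet)
Bit 19: prefix='010' (no match yet)
Bit 20: prefix='0101' -> emit 'a', reset
Bit 21: prefix='0' (no match yet)
Bit 22: prefix='01' (no match yet)
Bit 23: prefix='011' -> emit 'g', reset
Bit 24: prefix='1' -> emit 'n', reset

Answer: 0 4 8 10 13 17 21 24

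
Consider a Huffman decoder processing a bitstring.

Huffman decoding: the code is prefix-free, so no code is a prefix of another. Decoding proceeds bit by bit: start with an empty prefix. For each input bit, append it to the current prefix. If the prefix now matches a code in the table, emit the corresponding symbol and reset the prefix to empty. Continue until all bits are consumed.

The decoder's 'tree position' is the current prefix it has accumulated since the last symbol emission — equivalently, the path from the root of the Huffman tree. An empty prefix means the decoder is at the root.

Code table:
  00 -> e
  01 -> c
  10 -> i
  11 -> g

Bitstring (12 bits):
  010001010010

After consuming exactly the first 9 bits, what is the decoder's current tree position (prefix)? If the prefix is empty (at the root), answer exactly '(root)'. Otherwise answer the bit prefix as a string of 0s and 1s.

Bit 0: prefix='0' (no match yet)
Bit 1: prefix='01' -> emit 'c', reset
Bit 2: prefix='0' (no match yet)
Bit 3: prefix='00' -> emit 'e', reset
Bit 4: prefix='0' (no match yet)
Bit 5: prefix='01' -> emit 'c', reset
Bit 6: prefix='0' (no match yet)
Bit 7: prefix='01' -> emit 'c', reset
Bit 8: prefix='0' (no match yet)

Answer: 0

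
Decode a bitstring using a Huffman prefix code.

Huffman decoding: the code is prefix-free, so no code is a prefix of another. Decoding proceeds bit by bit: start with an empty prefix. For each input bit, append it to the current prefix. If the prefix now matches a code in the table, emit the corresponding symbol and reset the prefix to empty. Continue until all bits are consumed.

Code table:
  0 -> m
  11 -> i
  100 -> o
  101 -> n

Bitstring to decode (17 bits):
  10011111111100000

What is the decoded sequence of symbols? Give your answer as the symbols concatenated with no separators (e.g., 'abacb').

Bit 0: prefix='1' (no match yet)
Bit 1: prefix='10' (no match yet)
Bit 2: prefix='100' -> emit 'o', reset
Bit 3: prefix='1' (no match yet)
Bit 4: prefix='11' -> emit 'i', reset
Bit 5: prefix='1' (no match yet)
Bit 6: prefix='11' -> emit 'i', reset
Bit 7: prefix='1' (no match yet)
Bit 8: prefix='11' -> emit 'i', reset
Bit 9: prefix='1' (no match yet)
Bit 10: prefix='11' -> emit 'i', reset
Bit 11: prefix='1' (no match yet)
Bit 12: prefix='10' (no match yet)
Bit 13: prefix='100' -> emit 'o', reset
Bit 14: prefix='0' -> emit 'm', reset
Bit 15: prefix='0' -> emit 'm', reset
Bit 16: prefix='0' -> emit 'm', reset

Answer: oiiiiommm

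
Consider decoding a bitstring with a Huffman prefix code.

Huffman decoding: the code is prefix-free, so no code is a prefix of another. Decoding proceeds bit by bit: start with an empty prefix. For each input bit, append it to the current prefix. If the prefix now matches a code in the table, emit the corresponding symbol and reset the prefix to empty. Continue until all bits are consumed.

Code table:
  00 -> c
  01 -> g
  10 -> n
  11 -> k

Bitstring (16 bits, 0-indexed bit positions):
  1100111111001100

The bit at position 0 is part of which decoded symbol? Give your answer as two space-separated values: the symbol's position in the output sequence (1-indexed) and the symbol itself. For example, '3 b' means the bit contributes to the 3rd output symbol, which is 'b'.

Answer: 1 k

Derivation:
Bit 0: prefix='1' (no match yet)
Bit 1: prefix='11' -> emit 'k', reset
Bit 2: prefix='0' (no match yet)
Bit 3: prefix='00' -> emit 'c', reset
Bit 4: prefix='1' (no match yet)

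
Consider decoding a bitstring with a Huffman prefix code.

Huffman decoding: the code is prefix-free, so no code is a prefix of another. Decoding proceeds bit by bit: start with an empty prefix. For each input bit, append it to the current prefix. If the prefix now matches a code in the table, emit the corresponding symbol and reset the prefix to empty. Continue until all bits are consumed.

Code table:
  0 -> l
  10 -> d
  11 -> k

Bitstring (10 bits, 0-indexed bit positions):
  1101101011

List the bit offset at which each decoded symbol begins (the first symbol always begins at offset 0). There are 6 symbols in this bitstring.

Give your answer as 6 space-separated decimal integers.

Answer: 0 2 3 5 6 8

Derivation:
Bit 0: prefix='1' (no match yet)
Bit 1: prefix='11' -> emit 'k', reset
Bit 2: prefix='0' -> emit 'l', reset
Bit 3: prefix='1' (no match yet)
Bit 4: prefix='11' -> emit 'k', reset
Bit 5: prefix='0' -> emit 'l', reset
Bit 6: prefix='1' (no match yet)
Bit 7: prefix='10' -> emit 'd', reset
Bit 8: prefix='1' (no match yet)
Bit 9: prefix='11' -> emit 'k', reset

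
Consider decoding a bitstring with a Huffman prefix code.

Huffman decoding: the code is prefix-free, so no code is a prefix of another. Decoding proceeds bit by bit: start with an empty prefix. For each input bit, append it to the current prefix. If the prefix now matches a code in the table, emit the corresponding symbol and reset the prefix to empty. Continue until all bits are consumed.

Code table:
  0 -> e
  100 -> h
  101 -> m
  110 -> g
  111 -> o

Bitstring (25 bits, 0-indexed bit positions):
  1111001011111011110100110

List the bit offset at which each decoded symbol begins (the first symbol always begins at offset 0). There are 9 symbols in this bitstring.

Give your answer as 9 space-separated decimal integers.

Bit 0: prefix='1' (no match yet)
Bit 1: prefix='11' (no match yet)
Bit 2: prefix='111' -> emit 'o', reset
Bit 3: prefix='1' (no match yet)
Bit 4: prefix='10' (no match yet)
Bit 5: prefix='100' -> emit 'h', reset
Bit 6: prefix='1' (no match yet)
Bit 7: prefix='10' (no match yet)
Bit 8: prefix='101' -> emit 'm', reset
Bit 9: prefix='1' (no match yet)
Bit 10: prefix='11' (no match yet)
Bit 11: prefix='111' -> emit 'o', reset
Bit 12: prefix='1' (no match yet)
Bit 13: prefix='10' (no match yet)
Bit 14: prefix='101' -> emit 'm', reset
Bit 15: prefix='1' (no match yet)
Bit 16: prefix='11' (no match yet)
Bit 17: prefix='111' -> emit 'o', reset
Bit 18: prefix='0' -> emit 'e', reset
Bit 19: prefix='1' (no match yet)
Bit 20: prefix='10' (no match yet)
Bit 21: prefix='100' -> emit 'h', reset
Bit 22: prefix='1' (no match yet)
Bit 23: prefix='11' (no match yet)
Bit 24: prefix='110' -> emit 'g', reset

Answer: 0 3 6 9 12 15 18 19 22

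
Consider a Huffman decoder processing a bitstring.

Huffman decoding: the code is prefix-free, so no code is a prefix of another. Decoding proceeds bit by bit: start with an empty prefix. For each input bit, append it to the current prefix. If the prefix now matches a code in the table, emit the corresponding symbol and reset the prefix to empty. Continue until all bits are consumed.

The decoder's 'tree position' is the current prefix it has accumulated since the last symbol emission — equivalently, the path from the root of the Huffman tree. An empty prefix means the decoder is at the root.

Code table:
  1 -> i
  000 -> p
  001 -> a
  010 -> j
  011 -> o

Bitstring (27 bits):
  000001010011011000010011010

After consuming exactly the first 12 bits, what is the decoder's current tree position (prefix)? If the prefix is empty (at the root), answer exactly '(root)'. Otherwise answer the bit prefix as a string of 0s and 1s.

Bit 0: prefix='0' (no match yet)
Bit 1: prefix='00' (no match yet)
Bit 2: prefix='000' -> emit 'p', reset
Bit 3: prefix='0' (no match yet)
Bit 4: prefix='00' (no match yet)
Bit 5: prefix='001' -> emit 'a', reset
Bit 6: prefix='0' (no match yet)
Bit 7: prefix='01' (no match yet)
Bit 8: prefix='010' -> emit 'j', reset
Bit 9: prefix='0' (no match yet)
Bit 10: prefix='01' (no match yet)
Bit 11: prefix='011' -> emit 'o', reset

Answer: (root)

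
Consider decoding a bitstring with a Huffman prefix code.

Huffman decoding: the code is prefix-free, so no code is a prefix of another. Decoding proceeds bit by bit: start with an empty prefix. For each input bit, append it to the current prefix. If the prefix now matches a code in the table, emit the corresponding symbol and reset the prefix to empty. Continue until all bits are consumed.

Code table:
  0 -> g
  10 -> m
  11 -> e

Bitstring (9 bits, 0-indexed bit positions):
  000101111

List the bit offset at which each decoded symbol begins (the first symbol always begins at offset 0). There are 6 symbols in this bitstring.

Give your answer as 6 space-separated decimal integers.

Bit 0: prefix='0' -> emit 'g', reset
Bit 1: prefix='0' -> emit 'g', reset
Bit 2: prefix='0' -> emit 'g', reset
Bit 3: prefix='1' (no match yet)
Bit 4: prefix='10' -> emit 'm', reset
Bit 5: prefix='1' (no match yet)
Bit 6: prefix='11' -> emit 'e', reset
Bit 7: prefix='1' (no match yet)
Bit 8: prefix='11' -> emit 'e', reset

Answer: 0 1 2 3 5 7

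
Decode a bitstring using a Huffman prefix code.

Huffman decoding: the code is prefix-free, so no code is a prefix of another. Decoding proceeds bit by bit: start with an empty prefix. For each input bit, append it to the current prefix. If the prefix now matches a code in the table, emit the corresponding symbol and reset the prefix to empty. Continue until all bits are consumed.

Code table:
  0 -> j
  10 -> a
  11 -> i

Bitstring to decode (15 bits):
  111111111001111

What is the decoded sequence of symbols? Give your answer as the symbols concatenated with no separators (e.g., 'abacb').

Bit 0: prefix='1' (no match yet)
Bit 1: prefix='11' -> emit 'i', reset
Bit 2: prefix='1' (no match yet)
Bit 3: prefix='11' -> emit 'i', reset
Bit 4: prefix='1' (no match yet)
Bit 5: prefix='11' -> emit 'i', reset
Bit 6: prefix='1' (no match yet)
Bit 7: prefix='11' -> emit 'i', reset
Bit 8: prefix='1' (no match yet)
Bit 9: prefix='10' -> emit 'a', reset
Bit 10: prefix='0' -> emit 'j', reset
Bit 11: prefix='1' (no match yet)
Bit 12: prefix='11' -> emit 'i', reset
Bit 13: prefix='1' (no match yet)
Bit 14: prefix='11' -> emit 'i', reset

Answer: iiiiajii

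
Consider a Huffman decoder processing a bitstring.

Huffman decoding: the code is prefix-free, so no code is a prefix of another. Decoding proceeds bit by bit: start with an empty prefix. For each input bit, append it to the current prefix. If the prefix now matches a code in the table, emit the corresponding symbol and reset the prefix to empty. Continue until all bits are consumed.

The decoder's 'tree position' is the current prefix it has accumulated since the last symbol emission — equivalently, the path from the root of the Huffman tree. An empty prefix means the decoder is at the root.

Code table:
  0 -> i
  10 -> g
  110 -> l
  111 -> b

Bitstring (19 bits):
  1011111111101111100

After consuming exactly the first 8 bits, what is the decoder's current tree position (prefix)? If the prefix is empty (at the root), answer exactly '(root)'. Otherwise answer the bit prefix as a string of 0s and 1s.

Answer: (root)

Derivation:
Bit 0: prefix='1' (no match yet)
Bit 1: prefix='10' -> emit 'g', reset
Bit 2: prefix='1' (no match yet)
Bit 3: prefix='11' (no match yet)
Bit 4: prefix='111' -> emit 'b', reset
Bit 5: prefix='1' (no match yet)
Bit 6: prefix='11' (no match yet)
Bit 7: prefix='111' -> emit 'b', reset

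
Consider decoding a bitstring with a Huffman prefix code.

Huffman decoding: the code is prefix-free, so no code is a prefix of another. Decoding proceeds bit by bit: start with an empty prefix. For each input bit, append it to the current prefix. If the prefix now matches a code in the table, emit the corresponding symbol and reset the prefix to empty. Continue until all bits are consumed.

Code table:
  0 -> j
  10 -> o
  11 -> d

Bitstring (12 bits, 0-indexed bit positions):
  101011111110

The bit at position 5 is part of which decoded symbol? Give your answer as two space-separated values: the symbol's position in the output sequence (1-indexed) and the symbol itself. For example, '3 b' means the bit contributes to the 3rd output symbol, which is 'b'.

Answer: 3 d

Derivation:
Bit 0: prefix='1' (no match yet)
Bit 1: prefix='10' -> emit 'o', reset
Bit 2: prefix='1' (no match yet)
Bit 3: prefix='10' -> emit 'o', reset
Bit 4: prefix='1' (no match yet)
Bit 5: prefix='11' -> emit 'd', reset
Bit 6: prefix='1' (no match yet)
Bit 7: prefix='11' -> emit 'd', reset
Bit 8: prefix='1' (no match yet)
Bit 9: prefix='11' -> emit 'd', reset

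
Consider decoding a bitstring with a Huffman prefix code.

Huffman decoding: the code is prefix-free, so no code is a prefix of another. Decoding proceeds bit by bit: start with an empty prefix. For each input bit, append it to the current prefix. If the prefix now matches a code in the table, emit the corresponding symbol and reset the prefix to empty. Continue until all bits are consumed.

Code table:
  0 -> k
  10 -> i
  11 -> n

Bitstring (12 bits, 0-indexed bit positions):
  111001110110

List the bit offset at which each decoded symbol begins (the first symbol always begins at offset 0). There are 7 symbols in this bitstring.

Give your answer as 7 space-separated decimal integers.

Bit 0: prefix='1' (no match yet)
Bit 1: prefix='11' -> emit 'n', reset
Bit 2: prefix='1' (no match yet)
Bit 3: prefix='10' -> emit 'i', reset
Bit 4: prefix='0' -> emit 'k', reset
Bit 5: prefix='1' (no match yet)
Bit 6: prefix='11' -> emit 'n', reset
Bit 7: prefix='1' (no match yet)
Bit 8: prefix='10' -> emit 'i', reset
Bit 9: prefix='1' (no match yet)
Bit 10: prefix='11' -> emit 'n', reset
Bit 11: prefix='0' -> emit 'k', reset

Answer: 0 2 4 5 7 9 11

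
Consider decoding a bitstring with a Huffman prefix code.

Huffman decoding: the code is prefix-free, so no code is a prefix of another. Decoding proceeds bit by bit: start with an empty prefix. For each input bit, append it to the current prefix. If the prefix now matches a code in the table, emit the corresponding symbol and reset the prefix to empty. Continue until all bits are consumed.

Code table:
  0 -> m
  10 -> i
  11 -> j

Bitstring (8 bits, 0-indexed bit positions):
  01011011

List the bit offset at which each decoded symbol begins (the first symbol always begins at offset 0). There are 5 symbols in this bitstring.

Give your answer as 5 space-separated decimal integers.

Answer: 0 1 3 5 6

Derivation:
Bit 0: prefix='0' -> emit 'm', reset
Bit 1: prefix='1' (no match yet)
Bit 2: prefix='10' -> emit 'i', reset
Bit 3: prefix='1' (no match yet)
Bit 4: prefix='11' -> emit 'j', reset
Bit 5: prefix='0' -> emit 'm', reset
Bit 6: prefix='1' (no match yet)
Bit 7: prefix='11' -> emit 'j', reset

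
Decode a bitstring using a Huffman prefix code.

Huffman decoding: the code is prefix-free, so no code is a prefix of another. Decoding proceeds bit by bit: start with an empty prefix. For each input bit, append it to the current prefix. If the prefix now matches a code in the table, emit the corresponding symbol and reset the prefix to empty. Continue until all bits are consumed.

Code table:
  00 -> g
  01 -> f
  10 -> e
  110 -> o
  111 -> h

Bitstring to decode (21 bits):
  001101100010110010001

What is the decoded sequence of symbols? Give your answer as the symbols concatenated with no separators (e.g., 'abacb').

Answer: googeofgf

Derivation:
Bit 0: prefix='0' (no match yet)
Bit 1: prefix='00' -> emit 'g', reset
Bit 2: prefix='1' (no match yet)
Bit 3: prefix='11' (no match yet)
Bit 4: prefix='110' -> emit 'o', reset
Bit 5: prefix='1' (no match yet)
Bit 6: prefix='11' (no match yet)
Bit 7: prefix='110' -> emit 'o', reset
Bit 8: prefix='0' (no match yet)
Bit 9: prefix='00' -> emit 'g', reset
Bit 10: prefix='1' (no match yet)
Bit 11: prefix='10' -> emit 'e', reset
Bit 12: prefix='1' (no match yet)
Bit 13: prefix='11' (no match yet)
Bit 14: prefix='110' -> emit 'o', reset
Bit 15: prefix='0' (no match yet)
Bit 16: prefix='01' -> emit 'f', reset
Bit 17: prefix='0' (no match yet)
Bit 18: prefix='00' -> emit 'g', reset
Bit 19: prefix='0' (no match yet)
Bit 20: prefix='01' -> emit 'f', reset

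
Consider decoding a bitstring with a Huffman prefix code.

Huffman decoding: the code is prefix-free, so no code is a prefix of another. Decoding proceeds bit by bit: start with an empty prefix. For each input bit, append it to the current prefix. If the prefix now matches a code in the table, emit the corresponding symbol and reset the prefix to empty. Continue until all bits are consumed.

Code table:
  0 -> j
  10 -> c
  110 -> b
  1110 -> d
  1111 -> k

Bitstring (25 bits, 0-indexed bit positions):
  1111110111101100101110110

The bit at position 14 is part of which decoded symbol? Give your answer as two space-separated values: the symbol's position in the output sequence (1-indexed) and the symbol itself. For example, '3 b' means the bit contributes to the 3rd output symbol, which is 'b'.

Answer: 5 b

Derivation:
Bit 0: prefix='1' (no match yet)
Bit 1: prefix='11' (no match yet)
Bit 2: prefix='111' (no match yet)
Bit 3: prefix='1111' -> emit 'k', reset
Bit 4: prefix='1' (no match yet)
Bit 5: prefix='11' (no match yet)
Bit 6: prefix='110' -> emit 'b', reset
Bit 7: prefix='1' (no match yet)
Bit 8: prefix='11' (no match yet)
Bit 9: prefix='111' (no match yet)
Bit 10: prefix='1111' -> emit 'k', reset
Bit 11: prefix='0' -> emit 'j', reset
Bit 12: prefix='1' (no match yet)
Bit 13: prefix='11' (no match yet)
Bit 14: prefix='110' -> emit 'b', reset
Bit 15: prefix='0' -> emit 'j', reset
Bit 16: prefix='1' (no match yet)
Bit 17: prefix='10' -> emit 'c', reset
Bit 18: prefix='1' (no match yet)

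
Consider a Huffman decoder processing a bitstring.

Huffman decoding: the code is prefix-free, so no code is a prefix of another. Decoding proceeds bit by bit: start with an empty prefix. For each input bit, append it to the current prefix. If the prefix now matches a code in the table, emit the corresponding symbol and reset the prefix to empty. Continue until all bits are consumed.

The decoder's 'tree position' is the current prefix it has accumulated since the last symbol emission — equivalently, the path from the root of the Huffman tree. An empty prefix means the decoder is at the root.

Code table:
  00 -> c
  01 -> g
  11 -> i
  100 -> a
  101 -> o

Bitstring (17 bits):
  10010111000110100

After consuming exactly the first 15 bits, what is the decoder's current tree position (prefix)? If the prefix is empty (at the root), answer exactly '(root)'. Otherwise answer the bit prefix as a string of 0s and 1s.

Answer: (root)

Derivation:
Bit 0: prefix='1' (no match yet)
Bit 1: prefix='10' (no match yet)
Bit 2: prefix='100' -> emit 'a', reset
Bit 3: prefix='1' (no match yet)
Bit 4: prefix='10' (no match yet)
Bit 5: prefix='101' -> emit 'o', reset
Bit 6: prefix='1' (no match yet)
Bit 7: prefix='11' -> emit 'i', reset
Bit 8: prefix='0' (no match yet)
Bit 9: prefix='00' -> emit 'c', reset
Bit 10: prefix='0' (no match yet)
Bit 11: prefix='01' -> emit 'g', reset
Bit 12: prefix='1' (no match yet)
Bit 13: prefix='10' (no match yet)
Bit 14: prefix='101' -> emit 'o', reset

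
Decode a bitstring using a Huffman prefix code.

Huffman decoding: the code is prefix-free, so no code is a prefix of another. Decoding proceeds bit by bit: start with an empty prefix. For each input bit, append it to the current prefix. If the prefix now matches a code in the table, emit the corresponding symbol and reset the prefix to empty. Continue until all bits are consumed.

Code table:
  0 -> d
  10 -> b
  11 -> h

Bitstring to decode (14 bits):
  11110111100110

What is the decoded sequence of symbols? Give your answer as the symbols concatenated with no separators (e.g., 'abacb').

Answer: hhdhhddhd

Derivation:
Bit 0: prefix='1' (no match yet)
Bit 1: prefix='11' -> emit 'h', reset
Bit 2: prefix='1' (no match yet)
Bit 3: prefix='11' -> emit 'h', reset
Bit 4: prefix='0' -> emit 'd', reset
Bit 5: prefix='1' (no match yet)
Bit 6: prefix='11' -> emit 'h', reset
Bit 7: prefix='1' (no match yet)
Bit 8: prefix='11' -> emit 'h', reset
Bit 9: prefix='0' -> emit 'd', reset
Bit 10: prefix='0' -> emit 'd', reset
Bit 11: prefix='1' (no match yet)
Bit 12: prefix='11' -> emit 'h', reset
Bit 13: prefix='0' -> emit 'd', reset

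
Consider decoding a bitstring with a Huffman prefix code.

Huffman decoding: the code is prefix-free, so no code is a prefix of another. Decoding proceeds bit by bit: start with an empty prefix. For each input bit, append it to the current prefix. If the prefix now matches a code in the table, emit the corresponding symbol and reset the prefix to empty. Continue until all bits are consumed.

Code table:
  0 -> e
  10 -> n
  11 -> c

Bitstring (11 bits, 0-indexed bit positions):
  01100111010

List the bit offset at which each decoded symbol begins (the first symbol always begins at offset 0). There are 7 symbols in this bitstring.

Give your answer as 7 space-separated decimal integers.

Answer: 0 1 3 4 5 7 9

Derivation:
Bit 0: prefix='0' -> emit 'e', reset
Bit 1: prefix='1' (no match yet)
Bit 2: prefix='11' -> emit 'c', reset
Bit 3: prefix='0' -> emit 'e', reset
Bit 4: prefix='0' -> emit 'e', reset
Bit 5: prefix='1' (no match yet)
Bit 6: prefix='11' -> emit 'c', reset
Bit 7: prefix='1' (no match yet)
Bit 8: prefix='10' -> emit 'n', reset
Bit 9: prefix='1' (no match yet)
Bit 10: prefix='10' -> emit 'n', reset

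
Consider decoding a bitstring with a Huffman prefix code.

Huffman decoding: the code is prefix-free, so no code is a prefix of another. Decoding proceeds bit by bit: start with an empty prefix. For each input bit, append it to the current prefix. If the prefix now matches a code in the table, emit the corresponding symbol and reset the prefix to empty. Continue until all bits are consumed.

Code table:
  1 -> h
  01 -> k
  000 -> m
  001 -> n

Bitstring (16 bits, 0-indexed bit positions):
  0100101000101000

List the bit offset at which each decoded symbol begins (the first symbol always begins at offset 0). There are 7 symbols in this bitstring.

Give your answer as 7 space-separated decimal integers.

Bit 0: prefix='0' (no match yet)
Bit 1: prefix='01' -> emit 'k', reset
Bit 2: prefix='0' (no match yet)
Bit 3: prefix='00' (no match yet)
Bit 4: prefix='001' -> emit 'n', reset
Bit 5: prefix='0' (no match yet)
Bit 6: prefix='01' -> emit 'k', reset
Bit 7: prefix='0' (no match yet)
Bit 8: prefix='00' (no match yet)
Bit 9: prefix='000' -> emit 'm', reset
Bit 10: prefix='1' -> emit 'h', reset
Bit 11: prefix='0' (no match yet)
Bit 12: prefix='01' -> emit 'k', reset
Bit 13: prefix='0' (no match yet)
Bit 14: prefix='00' (no match yet)
Bit 15: prefix='000' -> emit 'm', reset

Answer: 0 2 5 7 10 11 13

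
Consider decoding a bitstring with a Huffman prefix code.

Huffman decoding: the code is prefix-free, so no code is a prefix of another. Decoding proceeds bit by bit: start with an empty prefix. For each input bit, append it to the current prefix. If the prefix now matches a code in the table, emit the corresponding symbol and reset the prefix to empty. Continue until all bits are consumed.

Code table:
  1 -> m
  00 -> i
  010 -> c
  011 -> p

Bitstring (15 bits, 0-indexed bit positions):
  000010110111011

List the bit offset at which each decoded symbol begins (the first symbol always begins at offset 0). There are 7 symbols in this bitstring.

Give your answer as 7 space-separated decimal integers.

Answer: 0 2 4 5 8 11 12

Derivation:
Bit 0: prefix='0' (no match yet)
Bit 1: prefix='00' -> emit 'i', reset
Bit 2: prefix='0' (no match yet)
Bit 3: prefix='00' -> emit 'i', reset
Bit 4: prefix='1' -> emit 'm', reset
Bit 5: prefix='0' (no match yet)
Bit 6: prefix='01' (no match yet)
Bit 7: prefix='011' -> emit 'p', reset
Bit 8: prefix='0' (no match yet)
Bit 9: prefix='01' (no match yet)
Bit 10: prefix='011' -> emit 'p', reset
Bit 11: prefix='1' -> emit 'm', reset
Bit 12: prefix='0' (no match yet)
Bit 13: prefix='01' (no match yet)
Bit 14: prefix='011' -> emit 'p', reset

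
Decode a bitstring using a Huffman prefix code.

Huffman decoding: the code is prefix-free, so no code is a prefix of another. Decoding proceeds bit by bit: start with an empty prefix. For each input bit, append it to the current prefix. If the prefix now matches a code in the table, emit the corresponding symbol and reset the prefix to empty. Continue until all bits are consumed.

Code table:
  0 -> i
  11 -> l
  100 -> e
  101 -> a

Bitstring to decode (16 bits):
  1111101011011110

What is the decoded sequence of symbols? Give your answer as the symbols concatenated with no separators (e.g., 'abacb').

Bit 0: prefix='1' (no match yet)
Bit 1: prefix='11' -> emit 'l', reset
Bit 2: prefix='1' (no match yet)
Bit 3: prefix='11' -> emit 'l', reset
Bit 4: prefix='1' (no match yet)
Bit 5: prefix='10' (no match yet)
Bit 6: prefix='101' -> emit 'a', reset
Bit 7: prefix='0' -> emit 'i', reset
Bit 8: prefix='1' (no match yet)
Bit 9: prefix='11' -> emit 'l', reset
Bit 10: prefix='0' -> emit 'i', reset
Bit 11: prefix='1' (no match yet)
Bit 12: prefix='11' -> emit 'l', reset
Bit 13: prefix='1' (no match yet)
Bit 14: prefix='11' -> emit 'l', reset
Bit 15: prefix='0' -> emit 'i', reset

Answer: llaililli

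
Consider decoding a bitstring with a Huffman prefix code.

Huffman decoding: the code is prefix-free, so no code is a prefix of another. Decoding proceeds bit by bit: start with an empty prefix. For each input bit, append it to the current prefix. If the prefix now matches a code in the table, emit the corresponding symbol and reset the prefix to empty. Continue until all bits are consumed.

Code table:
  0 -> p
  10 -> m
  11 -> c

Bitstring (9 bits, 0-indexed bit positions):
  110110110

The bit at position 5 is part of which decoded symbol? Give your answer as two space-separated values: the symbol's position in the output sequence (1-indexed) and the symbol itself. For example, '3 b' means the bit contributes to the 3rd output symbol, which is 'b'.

Answer: 4 p

Derivation:
Bit 0: prefix='1' (no match yet)
Bit 1: prefix='11' -> emit 'c', reset
Bit 2: prefix='0' -> emit 'p', reset
Bit 3: prefix='1' (no match yet)
Bit 4: prefix='11' -> emit 'c', reset
Bit 5: prefix='0' -> emit 'p', reset
Bit 6: prefix='1' (no match yet)
Bit 7: prefix='11' -> emit 'c', reset
Bit 8: prefix='0' -> emit 'p', reset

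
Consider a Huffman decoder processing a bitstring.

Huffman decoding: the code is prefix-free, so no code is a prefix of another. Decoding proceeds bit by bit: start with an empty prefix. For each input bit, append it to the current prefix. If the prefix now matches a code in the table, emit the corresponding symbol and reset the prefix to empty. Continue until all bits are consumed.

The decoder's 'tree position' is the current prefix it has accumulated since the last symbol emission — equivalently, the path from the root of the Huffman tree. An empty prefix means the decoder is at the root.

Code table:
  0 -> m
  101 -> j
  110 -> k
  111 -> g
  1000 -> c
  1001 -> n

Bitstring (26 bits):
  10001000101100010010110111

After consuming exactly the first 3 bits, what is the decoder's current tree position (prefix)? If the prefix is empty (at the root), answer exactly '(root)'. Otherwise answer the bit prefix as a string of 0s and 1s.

Bit 0: prefix='1' (no match yet)
Bit 1: prefix='10' (no match yet)
Bit 2: prefix='100' (no match yet)

Answer: 100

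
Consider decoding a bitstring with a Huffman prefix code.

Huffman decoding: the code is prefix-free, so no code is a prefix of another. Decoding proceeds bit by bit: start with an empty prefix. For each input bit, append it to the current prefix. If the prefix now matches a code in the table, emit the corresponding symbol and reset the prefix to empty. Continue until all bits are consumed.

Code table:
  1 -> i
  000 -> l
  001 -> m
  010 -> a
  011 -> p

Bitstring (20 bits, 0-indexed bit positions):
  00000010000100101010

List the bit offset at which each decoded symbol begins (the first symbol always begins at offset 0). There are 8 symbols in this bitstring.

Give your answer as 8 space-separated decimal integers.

Bit 0: prefix='0' (no match yet)
Bit 1: prefix='00' (no match yet)
Bit 2: prefix='000' -> emit 'l', reset
Bit 3: prefix='0' (no match yet)
Bit 4: prefix='00' (no match yet)
Bit 5: prefix='000' -> emit 'l', reset
Bit 6: prefix='1' -> emit 'i', reset
Bit 7: prefix='0' (no match yet)
Bit 8: prefix='00' (no match yet)
Bit 9: prefix='000' -> emit 'l', reset
Bit 10: prefix='0' (no match yet)
Bit 11: prefix='01' (no match yet)
Bit 12: prefix='010' -> emit 'a', reset
Bit 13: prefix='0' (no match yet)
Bit 14: prefix='01' (no match yet)
Bit 15: prefix='010' -> emit 'a', reset
Bit 16: prefix='1' -> emit 'i', reset
Bit 17: prefix='0' (no match yet)
Bit 18: prefix='01' (no match yet)
Bit 19: prefix='010' -> emit 'a', reset

Answer: 0 3 6 7 10 13 16 17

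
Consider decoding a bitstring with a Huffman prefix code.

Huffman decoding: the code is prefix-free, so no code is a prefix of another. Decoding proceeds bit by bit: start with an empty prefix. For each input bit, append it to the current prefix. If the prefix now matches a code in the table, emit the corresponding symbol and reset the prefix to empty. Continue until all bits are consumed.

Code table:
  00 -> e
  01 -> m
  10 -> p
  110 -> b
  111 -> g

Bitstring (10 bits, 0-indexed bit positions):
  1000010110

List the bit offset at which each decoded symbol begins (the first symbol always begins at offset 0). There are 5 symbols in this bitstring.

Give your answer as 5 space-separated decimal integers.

Bit 0: prefix='1' (no match yet)
Bit 1: prefix='10' -> emit 'p', reset
Bit 2: prefix='0' (no match yet)
Bit 3: prefix='00' -> emit 'e', reset
Bit 4: prefix='0' (no match yet)
Bit 5: prefix='01' -> emit 'm', reset
Bit 6: prefix='0' (no match yet)
Bit 7: prefix='01' -> emit 'm', reset
Bit 8: prefix='1' (no match yet)
Bit 9: prefix='10' -> emit 'p', reset

Answer: 0 2 4 6 8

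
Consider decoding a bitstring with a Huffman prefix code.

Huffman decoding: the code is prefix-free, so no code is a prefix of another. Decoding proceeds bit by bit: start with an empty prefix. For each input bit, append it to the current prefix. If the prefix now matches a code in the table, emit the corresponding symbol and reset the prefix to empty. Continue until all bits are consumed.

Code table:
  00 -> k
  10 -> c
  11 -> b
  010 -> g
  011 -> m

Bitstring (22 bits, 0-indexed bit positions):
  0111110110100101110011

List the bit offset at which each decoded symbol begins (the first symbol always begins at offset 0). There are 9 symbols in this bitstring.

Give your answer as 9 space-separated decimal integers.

Bit 0: prefix='0' (no match yet)
Bit 1: prefix='01' (no match yet)
Bit 2: prefix='011' -> emit 'm', reset
Bit 3: prefix='1' (no match yet)
Bit 4: prefix='11' -> emit 'b', reset
Bit 5: prefix='1' (no match yet)
Bit 6: prefix='10' -> emit 'c', reset
Bit 7: prefix='1' (no match yet)
Bit 8: prefix='11' -> emit 'b', reset
Bit 9: prefix='0' (no match yet)
Bit 10: prefix='01' (no match yet)
Bit 11: prefix='010' -> emit 'g', reset
Bit 12: prefix='0' (no match yet)
Bit 13: prefix='01' (no match yet)
Bit 14: prefix='010' -> emit 'g', reset
Bit 15: prefix='1' (no match yet)
Bit 16: prefix='11' -> emit 'b', reset
Bit 17: prefix='1' (no match yet)
Bit 18: prefix='10' -> emit 'c', reset
Bit 19: prefix='0' (no match yet)
Bit 20: prefix='01' (no match yet)
Bit 21: prefix='011' -> emit 'm', reset

Answer: 0 3 5 7 9 12 15 17 19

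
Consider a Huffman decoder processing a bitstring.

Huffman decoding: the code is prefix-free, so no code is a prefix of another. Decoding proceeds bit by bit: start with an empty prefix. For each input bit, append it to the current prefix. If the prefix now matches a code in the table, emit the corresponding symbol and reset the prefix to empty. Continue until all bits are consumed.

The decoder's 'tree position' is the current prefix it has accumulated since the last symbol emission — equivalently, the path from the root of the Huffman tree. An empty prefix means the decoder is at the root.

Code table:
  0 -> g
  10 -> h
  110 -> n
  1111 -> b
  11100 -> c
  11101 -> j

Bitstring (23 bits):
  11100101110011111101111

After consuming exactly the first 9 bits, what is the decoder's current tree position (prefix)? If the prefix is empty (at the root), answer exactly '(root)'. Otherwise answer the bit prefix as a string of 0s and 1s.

Bit 0: prefix='1' (no match yet)
Bit 1: prefix='11' (no match yet)
Bit 2: prefix='111' (no match yet)
Bit 3: prefix='1110' (no match yet)
Bit 4: prefix='11100' -> emit 'c', reset
Bit 5: prefix='1' (no match yet)
Bit 6: prefix='10' -> emit 'h', reset
Bit 7: prefix='1' (no match yet)
Bit 8: prefix='11' (no match yet)

Answer: 11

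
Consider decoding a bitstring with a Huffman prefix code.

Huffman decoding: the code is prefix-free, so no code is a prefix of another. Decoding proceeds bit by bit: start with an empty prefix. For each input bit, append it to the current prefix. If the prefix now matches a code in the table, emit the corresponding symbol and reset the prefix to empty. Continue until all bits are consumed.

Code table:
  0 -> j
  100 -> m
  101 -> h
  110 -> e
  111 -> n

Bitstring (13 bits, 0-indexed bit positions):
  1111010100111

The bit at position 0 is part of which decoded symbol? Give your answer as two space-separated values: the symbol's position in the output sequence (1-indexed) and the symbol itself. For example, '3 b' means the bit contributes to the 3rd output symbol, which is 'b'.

Bit 0: prefix='1' (no match yet)
Bit 1: prefix='11' (no match yet)
Bit 2: prefix='111' -> emit 'n', reset
Bit 3: prefix='1' (no match yet)
Bit 4: prefix='10' (no match yet)

Answer: 1 n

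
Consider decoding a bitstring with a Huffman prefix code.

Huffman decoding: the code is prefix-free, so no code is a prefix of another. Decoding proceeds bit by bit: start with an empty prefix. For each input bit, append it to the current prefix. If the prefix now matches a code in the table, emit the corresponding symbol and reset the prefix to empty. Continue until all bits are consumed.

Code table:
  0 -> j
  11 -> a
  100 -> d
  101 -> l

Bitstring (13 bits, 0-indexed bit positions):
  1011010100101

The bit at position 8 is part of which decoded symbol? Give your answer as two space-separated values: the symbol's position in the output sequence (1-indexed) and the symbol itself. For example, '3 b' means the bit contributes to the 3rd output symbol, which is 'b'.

Answer: 4 d

Derivation:
Bit 0: prefix='1' (no match yet)
Bit 1: prefix='10' (no match yet)
Bit 2: prefix='101' -> emit 'l', reset
Bit 3: prefix='1' (no match yet)
Bit 4: prefix='10' (no match yet)
Bit 5: prefix='101' -> emit 'l', reset
Bit 6: prefix='0' -> emit 'j', reset
Bit 7: prefix='1' (no match yet)
Bit 8: prefix='10' (no match yet)
Bit 9: prefix='100' -> emit 'd', reset
Bit 10: prefix='1' (no match yet)
Bit 11: prefix='10' (no match yet)
Bit 12: prefix='101' -> emit 'l', reset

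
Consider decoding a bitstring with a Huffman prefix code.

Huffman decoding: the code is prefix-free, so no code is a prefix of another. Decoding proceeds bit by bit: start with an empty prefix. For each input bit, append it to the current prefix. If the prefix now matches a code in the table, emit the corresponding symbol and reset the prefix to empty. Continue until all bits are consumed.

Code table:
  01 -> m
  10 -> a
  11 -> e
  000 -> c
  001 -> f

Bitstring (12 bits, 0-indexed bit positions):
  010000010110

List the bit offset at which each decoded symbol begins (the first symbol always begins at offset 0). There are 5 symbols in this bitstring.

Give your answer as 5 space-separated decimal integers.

Answer: 0 2 5 8 10

Derivation:
Bit 0: prefix='0' (no match yet)
Bit 1: prefix='01' -> emit 'm', reset
Bit 2: prefix='0' (no match yet)
Bit 3: prefix='00' (no match yet)
Bit 4: prefix='000' -> emit 'c', reset
Bit 5: prefix='0' (no match yet)
Bit 6: prefix='00' (no match yet)
Bit 7: prefix='001' -> emit 'f', reset
Bit 8: prefix='0' (no match yet)
Bit 9: prefix='01' -> emit 'm', reset
Bit 10: prefix='1' (no match yet)
Bit 11: prefix='10' -> emit 'a', reset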